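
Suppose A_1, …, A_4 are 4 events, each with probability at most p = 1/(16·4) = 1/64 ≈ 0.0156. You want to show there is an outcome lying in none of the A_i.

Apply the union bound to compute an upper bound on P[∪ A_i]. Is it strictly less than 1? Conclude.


Union bound: P[∪_{i=1}^{4} A_i] ≤ Σ_i P[A_i] ≤ 4·p = 4·(1/64) = 1/16.
Numerically: 1/16 ≈ 0.0625.
Is 1/16 < 1? YES.
Since P[∪ A_i] ≤ 1/16 < 1, the complement has P[∩ A_i^c] ≥ 1 − 1/16 = 15/16 > 0, so some outcome avoids every A_i.

4·p = 1/16 ≈ 0.0625; existence CERTIFIED by the union bound.


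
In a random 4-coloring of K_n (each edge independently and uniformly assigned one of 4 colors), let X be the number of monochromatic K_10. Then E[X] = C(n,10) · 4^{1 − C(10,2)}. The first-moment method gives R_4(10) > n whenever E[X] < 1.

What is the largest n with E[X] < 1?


We need C(n, 10) · 4^{1 − 45} < 1, i.e. C(n, 10) < 4^{45 − 1} = 309485009821345068724781056.
Check values of n near the boundary:
  n = 2021: C(2021, 10) = 306347841644770462864800616; 306347841644770462864800616 < 309485009821345068724781056? YES
  n = 2022: C(2022, 10) = 307870445231474093395937796; 307870445231474093395937796 < 309485009821345068724781056? YES
  n = 2023: C(2023, 10) = 309399856285778485315440716; 309399856285778485315440716 < 309485009821345068724781056? YES
  n = 2024: C(2024, 10) = 310936101848269937576192656; 310936101848269937576192656 < 309485009821345068724781056? NO
The largest n with C(n, 10) < 309485009821345068724781056 is n = 2023 (where E[X] = 77349964071444621328860179/77371252455336267181195264 ≈ 0.9997). Hence R_4(10) > 2023, i.e. R_4(10) ≥ 2024.

Largest n = 2023; hence R_4(10) > 2023.


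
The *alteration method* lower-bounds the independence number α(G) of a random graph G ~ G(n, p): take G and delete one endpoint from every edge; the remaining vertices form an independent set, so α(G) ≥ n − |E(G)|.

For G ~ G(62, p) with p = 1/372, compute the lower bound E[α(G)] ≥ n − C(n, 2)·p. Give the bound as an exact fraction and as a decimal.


E[|E(G)|] = C(62, 2)·p = 1891 · (1/372) = 61/12.
E[α(G)] ≥ n − E[|E(G)|] = 62 − 61/12 = 683/12.
Numerically: ≈ 56.91667.
(This is only a lower bound; the true E[α(G)] may be larger.)

E[α(G)] ≥ 683/12 ≈ 56.91667.


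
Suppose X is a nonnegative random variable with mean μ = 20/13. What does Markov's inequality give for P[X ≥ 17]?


μ = E[X] = 20/13, a = 17.
Markov: P[X ≥ 17] ≤ μ/a = (20/13)/17 = 20/221.
Numerically: ≈ 0.090498.
(Since a = 17 > μ = 1.538462, the bound 20/221 is < 1 and informative.)

P[X ≥ 17] ≤ 20/221 ≈ 0.090498.


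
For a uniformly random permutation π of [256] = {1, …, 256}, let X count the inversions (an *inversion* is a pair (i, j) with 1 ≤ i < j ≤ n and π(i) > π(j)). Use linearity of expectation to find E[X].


Write X = Σ X_I over the C(256, 2) = 32640 pairs i < j, with X_I the indicator of one inversion.
There are 32640 indicators.
For each fixed pair i < j, the values π(i) and π(j) are two distinct elements of {1, …, 256} in uniformly random order; by symmetry P[π(i) > π(j)] = 1/2.
By linearity: E[X] = 32640 · (1/2) = C(256, 2) · (1/2) = 32640/2 = 16320 ≈ 16320.00000.

E[X] = 16320 = 16320.00000.


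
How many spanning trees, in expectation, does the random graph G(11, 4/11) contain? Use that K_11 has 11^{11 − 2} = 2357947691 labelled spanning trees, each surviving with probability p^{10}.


K_11 has 11^{11 − 2} = 2357947691 labelled spanning trees.
For each such spanning tree H, let X_H = 1 if all 10 edges of H are present in G. Then P[X_H = 1] = p^{10} = (4/11)^{10} = 1048576/25937424601.
By linearity: E[X] = Σ_H E[X_H] = 2357947691 · p^{10} = 2357947691 · 1048576/25937424601 = 1048576/11.
Numerically: E[X] ≈ 9.53e+04.

E[X] = 2357947691 · (4/11)^{10} = 1048576/11 ≈ 9.53e+04.


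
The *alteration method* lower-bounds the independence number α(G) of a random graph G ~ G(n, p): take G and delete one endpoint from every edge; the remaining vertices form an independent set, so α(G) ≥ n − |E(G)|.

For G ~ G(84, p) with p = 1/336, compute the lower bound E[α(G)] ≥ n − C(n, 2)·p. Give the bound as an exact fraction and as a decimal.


E[|E(G)|] = C(84, 2)·p = 3486 · (1/336) = 83/8.
E[α(G)] ≥ n − E[|E(G)|] = 84 − 83/8 = 589/8.
Numerically: ≈ 73.62500.
(This is only a lower bound; the true E[α(G)] may be larger.)

E[α(G)] ≥ 589/8 ≈ 73.62500.


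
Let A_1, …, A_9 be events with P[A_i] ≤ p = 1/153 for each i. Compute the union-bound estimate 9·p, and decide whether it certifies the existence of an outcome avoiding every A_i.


Union bound: P[∪_{i=1}^{9} A_i] ≤ Σ_i P[A_i] ≤ 9·p = 9·(1/153) = 1/17.
Numerically: 1/17 ≈ 0.058824.
Is 1/17 < 1? YES.
Since P[∪ A_i] ≤ 1/17 < 1, the complement has P[∩ A_i^c] ≥ 1 − 1/17 = 16/17 > 0, so some outcome avoids every A_i.

9·p = 1/17 ≈ 0.058824; existence CERTIFIED by the union bound.


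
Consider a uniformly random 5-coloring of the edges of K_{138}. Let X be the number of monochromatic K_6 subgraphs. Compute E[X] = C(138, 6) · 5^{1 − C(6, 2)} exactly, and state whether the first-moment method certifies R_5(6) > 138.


E[X] = C(138, 6) · 5^{1 − 15} = 8592039666 · 5^{−14} = 8592039666/6103515625.
As a reduced fraction: E[X] = 8592039666/6103515625 ≈ 1.408.
Is E[X] < 1? NO.
Since E[X] ≥ 1, the first-moment bound is inconclusive at n = 138; it does NOT by itself certify R_5(6) > 138.

E[X] = 8592039666/6103515625 ≈ 1.408; E[X] ≥ 1; first-moment method inconclusive here.


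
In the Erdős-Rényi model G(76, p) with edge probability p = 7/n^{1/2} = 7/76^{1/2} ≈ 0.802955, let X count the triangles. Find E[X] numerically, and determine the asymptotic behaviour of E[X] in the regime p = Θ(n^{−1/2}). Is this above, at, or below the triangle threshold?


Number of potential triangles: C(76, 3) = 70300.
Each occurs with probability p³ ≈ (0.802955)³ ≈ 5.17694715e-01.
By linearity: E[X] = C(76, 3)·p³ ≈ 70300 · 5.17694715e-01 ≈ 36393.938482.
Since α = 1/2 < 1, p = c/n^{1/2} ≫ 1/n is above the triangle threshold p ~ 1/n. Asymptotically E[X] ~ (c³/6)·n^{3(1−α)} = (7³/6)·n^{1.5} → ∞; triangles are abundant w.h.p.

E[X] ≈ 36393.938482; in regime p = Θ(1/n^{1/2}) E[X] diverges (above the triangle threshold p ~ 1/n).


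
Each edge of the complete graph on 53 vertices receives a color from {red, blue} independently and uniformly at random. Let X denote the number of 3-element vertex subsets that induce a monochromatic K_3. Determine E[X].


Let X = Σ_S X_S over the C(53, 3) = 23426 subsets S of size 3, where X_S = 1 if the K_3 on S is monochromatic.
For a fixed S, the K_3 on S has C(3, 2) = 3 edges. P[all 3 edges red] = (1/2)^3, and likewise for blue, so P[monochromatic] = 2·(1/2)^3 = 2^{1 − 3} = 1/4.
Summing: E[X] = C(53, 3) · 2^{1 − 3} = 23426 · 1/4 = 11713/2.
Numerically: E[X] ≈ 5856.5000.

E[X] = C(53,3)·2^(1−C(3,2)) = 11713/2 ≈ 5856.5000.


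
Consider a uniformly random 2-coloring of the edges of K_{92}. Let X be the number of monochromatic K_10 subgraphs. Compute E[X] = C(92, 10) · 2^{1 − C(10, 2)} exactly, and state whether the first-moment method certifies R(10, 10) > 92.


E[X] = C(92, 10) · 2^{1 − 45} = 7210666060598 · 2^{−44} = 7210666060598/17592186044416.
As a reduced fraction: E[X] = 3605333030299/8796093022208 ≈ 0.4098789.
Is E[X] < 1? YES.
Since E[X] < 1, there exists a 2-coloring of K_{92} with no monochromatic K_10; hence R(10, 10) > 92.

E[X] = 3605333030299/8796093022208 ≈ 0.4098789; E[X] < 1, so R(10, 10) > 92.


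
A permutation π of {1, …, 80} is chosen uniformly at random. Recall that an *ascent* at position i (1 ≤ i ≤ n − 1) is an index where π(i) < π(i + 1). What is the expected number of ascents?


Write X = Σ X_I over i = 1, …, 79, with X_I the indicator of one ascent.
There are 79 indicators.
For each fixed i, the pair (π(i), π(i+1)) is a uniformly random ordered pair of distinct values from {1, …, 80}; by symmetry P[π(i) < π(i+1)] = 1/2.
By linearity: E[X] = 79 · (1/2) = (80 − 1) · (1/2) = 79/2 ≈ 39.500000.

E[X] = 79/2 = 39.500000.


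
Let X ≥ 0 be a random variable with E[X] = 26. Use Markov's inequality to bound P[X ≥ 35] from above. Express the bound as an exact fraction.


μ = E[X] = 26, a = 35.
Markov: P[X ≥ 35] ≤ μ/a = (26)/35 = 26/35.
Numerically: ≈ 0.742857.
(Since a = 35 > μ = 26.000000, the bound 26/35 is < 1 and informative.)

P[X ≥ 35] ≤ 26/35 ≈ 0.742857.


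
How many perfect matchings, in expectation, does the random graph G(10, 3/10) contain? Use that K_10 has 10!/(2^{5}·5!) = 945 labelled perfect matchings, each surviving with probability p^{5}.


K_10 has 10!/(2^{5}·5!) = 945 labelled perfect matchings.
For each such perfect matching H, let X_H = 1 if all 5 edges of H are present in G. Then P[X_H = 1] = p^{5} = (3/10)^{5} = 243/100000.
Summing the indicators: E[X] = Σ_H E[X_H] = 945 · p^{5} = 945 · 243/100000 = 45927/20000.
Numerically: E[X] ≈ 2.29635.

E[X] = 945 · (3/10)^{5} = 45927/20000 ≈ 2.29635.


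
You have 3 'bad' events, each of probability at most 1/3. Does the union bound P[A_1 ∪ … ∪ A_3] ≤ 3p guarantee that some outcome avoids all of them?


Union bound: P[∪_{i=1}^{3} A_i] ≤ Σ_i P[A_i] ≤ 3·p = 3·(1/3) = 1.
Numerically: 1 ≈ 1.0000.
Is 1 < 1? NO.
Since the bound 1 is ≥ 1, the union bound is uninformative here; it does NOT by itself certify existence.

3·p = 1 ≈ 1.0000; existence NOT certified by the union bound.


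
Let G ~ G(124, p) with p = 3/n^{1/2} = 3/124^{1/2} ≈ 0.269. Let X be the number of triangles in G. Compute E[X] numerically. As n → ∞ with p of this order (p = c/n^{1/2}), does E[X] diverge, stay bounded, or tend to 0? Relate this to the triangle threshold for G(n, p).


Number of potential triangles: C(124, 3) = 310124.
Each occurs with probability p³ ≈ (0.269)³ ≈ 1.95538e-02.
By linearity: E[X] = C(124, 3)·p³ ≈ 310124 · 1.95538e-02 ≈ 6064.104.
Since α = 1/2 < 1, p = c/n^{1/2} ≫ 1/n is above the triangle threshold p ~ 1/n. Asymptotically E[X] ~ (c³/6)·n^{3(1−α)} = (3³/6)·n^{1.5} → ∞; triangles are abundant w.h.p.

E[X] ≈ 6064.104; in regime p = Θ(1/n^{1/2}) E[X] diverges (above the triangle threshold p ~ 1/n).


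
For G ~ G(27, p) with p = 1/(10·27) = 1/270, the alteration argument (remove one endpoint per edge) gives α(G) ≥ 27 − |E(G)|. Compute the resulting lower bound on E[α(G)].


E[|E(G)|] = C(27, 2)·p = 351 · (1/270) = 13/10.
E[α(G)] ≥ n − E[|E(G)|] = 27 − 13/10 = 257/10.
Numerically: ≈ 25.7000.
(This is only a lower bound; the true E[α(G)] may be larger.)

E[α(G)] ≥ 257/10 ≈ 25.7000.


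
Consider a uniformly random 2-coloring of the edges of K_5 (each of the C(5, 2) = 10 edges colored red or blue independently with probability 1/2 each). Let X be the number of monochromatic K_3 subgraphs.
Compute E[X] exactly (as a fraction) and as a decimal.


Let X = Σ_S X_S over the C(5, 3) = 10 subsets S of size 3, where X_S = 1 if the K_3 on S is monochromatic.
For a fixed S, the K_3 on S has C(3, 2) = 3 edges. P[all 3 edges red] = (1/2)^3, and likewise for blue, so P[monochromatic] = 2·(1/2)^3 = 2^{1 − 3} = 1/4.
Summing: E[X] = C(5, 3) · 2^{1 − 3} = 10 · 1/4 = 5/2.
Numerically: E[X] ≈ 2.5000.

E[X] = C(5,3)·2^(1−C(3,2)) = 5/2 ≈ 2.5000.


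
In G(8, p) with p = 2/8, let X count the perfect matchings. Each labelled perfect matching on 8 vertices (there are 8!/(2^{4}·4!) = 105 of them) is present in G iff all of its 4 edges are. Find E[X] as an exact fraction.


K_8 has 8!/(2^{4}·4!) = 105 labelled perfect matchings.
For each such perfect matching H, let X_H = 1 if all 4 edges of H are present in G. Then P[X_H = 1] = p^{4} = (1/4)^{4} = 1/256.
By linearity of expectation: E[X] = Σ_H E[X_H] = 105 · p^{4} = 105 · 1/256 = 105/256.
Numerically: E[X] ≈ 0.41016.

E[X] = 105 · (1/4)^{4} = 105/256 ≈ 0.41016.


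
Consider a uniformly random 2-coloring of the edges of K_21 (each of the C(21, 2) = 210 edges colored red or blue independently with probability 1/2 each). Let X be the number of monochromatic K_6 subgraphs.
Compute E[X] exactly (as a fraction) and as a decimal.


Let X = Σ_S X_S over the C(21, 6) = 54264 subsets S of size 6, where X_S = 1 if the K_6 on S is monochromatic.
For a fixed S, the K_6 on S has C(6, 2) = 15 edges. P[all 15 edges red] = (1/2)^15, and likewise for blue, so P[monochromatic] = 2·(1/2)^15 = 2^{1 − 15} = 1/16384.
By linearity of expectation: E[X] = C(21, 6) · 2^{1 − 15} = 54264 · 1/16384 = 6783/2048.
Numerically: E[X] ≈ 3.31201.

E[X] = C(21,6)·2^(1−C(6,2)) = 6783/2048 ≈ 3.31201.


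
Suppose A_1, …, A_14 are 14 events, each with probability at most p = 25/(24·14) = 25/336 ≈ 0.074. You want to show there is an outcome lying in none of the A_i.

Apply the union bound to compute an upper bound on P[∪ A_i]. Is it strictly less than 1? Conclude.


Union bound: P[∪_{i=1}^{14} A_i] ≤ Σ_i P[A_i] ≤ 14·p = 14·(25/336) = 25/24.
Numerically: 25/24 ≈ 1.042.
Is 25/24 < 1? NO.
Since the bound 25/24 is ≥ 1, the union bound is uninformative here; it does NOT by itself certify existence.

14·p = 25/24 ≈ 1.042; existence NOT certified by the union bound.


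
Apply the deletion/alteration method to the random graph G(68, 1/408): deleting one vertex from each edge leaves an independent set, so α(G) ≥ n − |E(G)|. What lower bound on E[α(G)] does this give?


E[|E(G)|] = C(68, 2)·p = 2278 · (1/408) = 67/12.
E[α(G)] ≥ n − E[|E(G)|] = 68 − 67/12 = 749/12.
Numerically: ≈ 62.4167.
(This is only a lower bound; the true E[α(G)] may be larger.)

E[α(G)] ≥ 749/12 ≈ 62.4167.


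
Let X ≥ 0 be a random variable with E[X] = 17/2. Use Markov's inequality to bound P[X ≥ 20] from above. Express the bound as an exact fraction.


μ = E[X] = 17/2, a = 20.
Markov: P[X ≥ 20] ≤ μ/a = (17/2)/20 = 17/40.
Numerically: ≈ 0.42500.
(Since a = 20 > μ = 8.50000, the bound 17/40 is < 1 and informative.)

P[X ≥ 20] ≤ 17/40 ≈ 0.42500.


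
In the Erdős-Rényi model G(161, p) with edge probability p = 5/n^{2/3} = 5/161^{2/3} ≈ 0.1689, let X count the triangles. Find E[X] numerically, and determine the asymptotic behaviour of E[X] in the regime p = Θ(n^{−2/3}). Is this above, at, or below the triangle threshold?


Number of potential triangles: C(161, 3) = 682640.
Each occurs with probability p³ ≈ (0.1689)³ ≈ 4.822345e-03.
By linearity: E[X] = C(161, 3)·p³ ≈ 682640 · 4.822345e-03 ≈ 3291.9255.
Since α = 2/3 < 1, p = c/n^{2/3} ≫ 1/n is above the triangle threshold p ~ 1/n. Asymptotically E[X] ~ (c³/6)·n^{3(1−α)} = (5³/6)·n^{1} → ∞; triangles are abundant w.h.p.

E[X] ≈ 3291.9255; in regime p = Θ(1/n^{2/3}) E[X] diverges (above the triangle threshold p ~ 1/n).


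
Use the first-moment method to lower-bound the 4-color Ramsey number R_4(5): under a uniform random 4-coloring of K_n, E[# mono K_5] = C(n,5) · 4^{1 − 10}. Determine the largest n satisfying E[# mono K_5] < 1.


We need C(n, 5) · 4^{1 − 10} < 1, i.e. C(n, 5) < 4^{10 − 1} = 262144.
Check values of n near the boundary:
  n = 27: C(27, 5) = 80730; 80730 < 262144? YES
  n = 28: C(28, 5) = 98280; 98280 < 262144? YES
  n = 29: C(29, 5) = 118755; 118755 < 262144? YES
  n = 30: C(30, 5) = 142506; 142506 < 262144? YES
  n = 31: C(31, 5) = 169911; 169911 < 262144? YES
  n = 32: C(32, 5) = 201376; 201376 < 262144? YES
  n = 33: C(33, 5) = 237336; 237336 < 262144? YES
  n = 34: C(34, 5) = 278256; 278256 < 262144? NO
The largest n with C(n, 5) < 262144 is n = 33 (where E[X] = 29667/32768 ≈ 0.9054). Hence R_4(5) > 33, i.e. R_4(5) ≥ 34.

Largest n = 33; hence R_4(5) > 33.


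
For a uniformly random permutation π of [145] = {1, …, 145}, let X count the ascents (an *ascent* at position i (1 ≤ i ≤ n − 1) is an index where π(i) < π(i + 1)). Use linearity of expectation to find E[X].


Write X = Σ X_I over i = 1, …, 144, with X_I the indicator of one ascent.
There are 144 indicators.
For each fixed i, the pair (π(i), π(i+1)) is a uniformly random ordered pair of distinct values from {1, …, 145}; by symmetry P[π(i) < π(i+1)] = 1/2.
By linearity: E[X] = 144 · (1/2) = (145 − 1) · (1/2) = 72 ≈ 72.000000.

E[X] = 72 = 72.000000.


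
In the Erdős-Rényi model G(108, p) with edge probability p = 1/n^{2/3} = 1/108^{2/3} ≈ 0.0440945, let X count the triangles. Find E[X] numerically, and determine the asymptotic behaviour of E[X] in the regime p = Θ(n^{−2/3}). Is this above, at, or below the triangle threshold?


Number of potential triangles: C(108, 3) = 204156.
Each occurs with probability p³ ≈ (0.0440945)³ ≈ 8.57338820e-05.
By linearity: E[X] = C(108, 3)·p³ ≈ 204156 · 8.57338820e-05 ≈ 17.503086.
Since α = 2/3 < 1, p = c/n^{2/3} ≫ 1/n is above the triangle threshold p ~ 1/n. Asymptotically E[X] ~ (c³/6)·n^{3(1−α)} = (1³/6)·n^{1} → ∞; triangles are abundant w.h.p.

E[X] ≈ 17.503086; in regime p = Θ(1/n^{2/3}) E[X] diverges (above the triangle threshold p ~ 1/n).


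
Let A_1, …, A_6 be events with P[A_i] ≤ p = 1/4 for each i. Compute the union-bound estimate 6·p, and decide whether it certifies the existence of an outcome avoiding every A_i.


Union bound: P[∪_{i=1}^{6} A_i] ≤ Σ_i P[A_i] ≤ 6·p = 6·(1/4) = 3/2.
Numerically: 3/2 ≈ 1.500000.
Is 3/2 < 1? NO.
Since the bound 3/2 is ≥ 1, the union bound is uninformative here; it does NOT by itself certify existence.

6·p = 3/2 ≈ 1.500000; existence NOT certified by the union bound.


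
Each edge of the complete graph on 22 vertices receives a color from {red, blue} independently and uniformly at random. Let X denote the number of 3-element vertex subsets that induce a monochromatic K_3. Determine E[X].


Let X = Σ_S X_S over the C(22, 3) = 1540 subsets S of size 3, where X_S = 1 if the K_3 on S is monochromatic.
For a fixed S, the K_3 on S has C(3, 2) = 3 edges. P[all 3 edges red] = (1/2)^3, and likewise for blue, so P[monochromatic] = 2·(1/2)^3 = 2^{1 − 3} = 1/4.
By linearity: E[X] = C(22, 3) · 2^{1 − 3} = 1540 · 1/4 = 385.
Numerically: E[X] ≈ 385.0000.

E[X] = C(22,3)·2^(1−C(3,2)) = 385 ≈ 385.0000.


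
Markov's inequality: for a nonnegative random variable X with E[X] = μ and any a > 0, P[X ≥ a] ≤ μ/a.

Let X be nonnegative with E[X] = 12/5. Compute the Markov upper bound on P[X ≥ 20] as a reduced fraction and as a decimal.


μ = E[X] = 12/5, a = 20.
Markov: P[X ≥ 20] ≤ μ/a = (12/5)/20 = 3/25.
Numerically: ≈ 0.1200.
(Since a = 20 > μ = 2.4000, the bound 3/25 is < 1 and informative.)

P[X ≥ 20] ≤ 3/25 ≈ 0.1200.


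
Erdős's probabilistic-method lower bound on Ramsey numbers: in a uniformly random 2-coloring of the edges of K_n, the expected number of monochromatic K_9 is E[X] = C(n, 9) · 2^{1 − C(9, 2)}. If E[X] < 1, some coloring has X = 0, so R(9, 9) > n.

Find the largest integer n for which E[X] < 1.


We need C(n, 9) · 2^{1 − 36} < 1, i.e. C(n, 9) < 2^{36 − 1} = 34359738368.
Check values of n near the boundary:
  n = 62: C(62, 9) = 20286591270; 20286591270 < 34359738368? YES
  n = 63: C(63, 9) = 23667689815; 23667689815 < 34359738368? YES
  n = 64: C(64, 9) = 27540584512; 27540584512 < 34359738368? YES
  n = 65: C(65, 9) = 31966749880; 31966749880 < 34359738368? YES
  n = 66: C(66, 9) = 37014131440; 37014131440 < 34359738368? NO
The largest n with C(n, 9) < 34359738368 is n = 65 (where E[X] = 3995843735/4294967296 ≈ 0.930355). Hence R(9, 9) > 65, i.e. R(9, 9) ≥ 66.

Largest n = 65; hence R(9, 9) > 65.


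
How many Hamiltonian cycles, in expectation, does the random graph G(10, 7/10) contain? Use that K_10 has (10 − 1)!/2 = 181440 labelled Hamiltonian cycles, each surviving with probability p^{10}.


K_10 has (10 − 1)!/2 = 181440 labelled Hamiltonian cycles.
For each such Hamiltonian cycle H, let X_H = 1 if all 10 edges of H are present in G. Then P[X_H = 1] = p^{10} = (7/10)^{10} = 282475249/10000000000.
By linearity of expectation: E[X] = Σ_H E[X_H] = 181440 · p^{10} = 181440 · 282475249/10000000000 = 160163466183/31250000.
Numerically: E[X] ≈ 5125.23.

E[X] = 181440 · (7/10)^{10} = 160163466183/31250000 ≈ 5125.23.


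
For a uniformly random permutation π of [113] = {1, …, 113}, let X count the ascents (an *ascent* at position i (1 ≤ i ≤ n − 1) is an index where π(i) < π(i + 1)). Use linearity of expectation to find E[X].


Write X = Σ X_I over i = 1, …, 112, with X_I the indicator of one ascent.
There are 112 indicators.
For each fixed i, the pair (π(i), π(i+1)) is a uniformly random ordered pair of distinct values from {1, …, 113}; by symmetry P[π(i) < π(i+1)] = 1/2.
By linearity: E[X] = 112 · (1/2) = (113 − 1) · (1/2) = 56 ≈ 56.00000.

E[X] = 56 = 56.00000.


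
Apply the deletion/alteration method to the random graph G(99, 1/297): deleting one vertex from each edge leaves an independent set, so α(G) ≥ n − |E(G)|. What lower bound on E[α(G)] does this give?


E[|E(G)|] = C(99, 2)·p = 4851 · (1/297) = 49/3.
E[α(G)] ≥ n − E[|E(G)|] = 99 − 49/3 = 248/3.
Numerically: ≈ 82.666667.
(This is only a lower bound; the true E[α(G)] may be larger.)

E[α(G)] ≥ 248/3 ≈ 82.666667.


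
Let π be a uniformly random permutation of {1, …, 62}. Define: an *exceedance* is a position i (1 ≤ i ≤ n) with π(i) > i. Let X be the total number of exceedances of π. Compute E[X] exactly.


Write X = Σ_{i=1}^{62} X_i, where X_i = 1_{π(i) > i}.
For each fixed i, π(i) is uniform over {1, …, 62} (marginal of a uniform permutation), so P[π(i) > i] = (n − i)/n. Summing: Σ_{i=1}^{62} (n − i)/n = (0 + 1 + … + 61)/62 = 62(62 − 1)/(2·62) = (62 − 1)/2.
Hence E[X] = Σ_{i=1}^{62} (62 − i)/62 = 61/2 ≈ 30.500000.

E[X] = 61/2 = 30.500000.


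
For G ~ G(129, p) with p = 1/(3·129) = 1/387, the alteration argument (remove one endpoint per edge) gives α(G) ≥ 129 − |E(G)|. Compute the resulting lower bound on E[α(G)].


E[|E(G)|] = C(129, 2)·p = 8256 · (1/387) = 64/3.
E[α(G)] ≥ n − E[|E(G)|] = 129 − 64/3 = 323/3.
Numerically: ≈ 107.6667.
(This is only a lower bound; the true E[α(G)] may be larger.)

E[α(G)] ≥ 323/3 ≈ 107.6667.


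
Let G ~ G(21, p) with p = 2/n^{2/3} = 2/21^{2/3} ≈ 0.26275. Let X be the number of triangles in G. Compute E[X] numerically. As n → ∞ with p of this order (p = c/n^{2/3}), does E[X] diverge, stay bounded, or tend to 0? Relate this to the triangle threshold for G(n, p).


Number of potential triangles: C(21, 3) = 1330.
Each occurs with probability p³ ≈ (0.26275)³ ≈ 1.8140590e-02.
By linearity: E[X] = C(21, 3)·p³ ≈ 1330 · 1.8140590e-02 ≈ 24.12698.
Since α = 2/3 < 1, p = c/n^{2/3} ≫ 1/n is above the triangle threshold p ~ 1/n. Asymptotically E[X] ~ (c³/6)·n^{3(1−α)} = (2³/6)·n^{1} → ∞; triangles are abundant w.h.p.

E[X] ≈ 24.12698; in regime p = Θ(1/n^{2/3}) E[X] diverges (above the triangle threshold p ~ 1/n).


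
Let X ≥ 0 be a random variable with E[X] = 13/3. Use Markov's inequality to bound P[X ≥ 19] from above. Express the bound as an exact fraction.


μ = E[X] = 13/3, a = 19.
Markov: P[X ≥ 19] ≤ μ/a = (13/3)/19 = 13/57.
Numerically: ≈ 0.228070.
(Since a = 19 > μ = 4.333333, the bound 13/57 is < 1 and informative.)

P[X ≥ 19] ≤ 13/57 ≈ 0.228070.


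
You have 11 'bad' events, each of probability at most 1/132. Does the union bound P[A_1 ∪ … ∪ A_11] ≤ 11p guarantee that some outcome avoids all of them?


Union bound: P[∪_{i=1}^{11} A_i] ≤ Σ_i P[A_i] ≤ 11·p = 11·(1/132) = 1/12.
Numerically: 1/12 ≈ 0.083333.
Is 1/12 < 1? YES.
Since P[∪ A_i] ≤ 1/12 < 1, the complement has P[∩ A_i^c] ≥ 1 − 1/12 = 11/12 > 0, so some outcome avoids every A_i.

11·p = 1/12 ≈ 0.083333; existence CERTIFIED by the union bound.


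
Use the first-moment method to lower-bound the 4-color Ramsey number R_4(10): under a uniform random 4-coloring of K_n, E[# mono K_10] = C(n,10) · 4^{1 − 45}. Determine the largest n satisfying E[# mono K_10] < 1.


We need C(n, 10) · 4^{1 − 45} < 1, i.e. C(n, 10) < 4^{45 − 1} = 309485009821345068724781056.
Check values of n near the boundary:
  n = 2018: C(2018, 10) = 301820606687612220663963508; 301820606687612220663963508 < 309485009821345068724781056? YES
  n = 2019: C(2019, 10) = 303322949179835278009229628; 303322949179835278009229628 < 309485009821345068724781056? YES
  n = 2020: C(2020, 10) = 304832018578739931133653656; 304832018578739931133653656 < 309485009821345068724781056? YES
  n = 2021: C(2021, 10) = 306347841644770462864800616; 306347841644770462864800616 < 309485009821345068724781056? YES
  n = 2022: C(2022, 10) = 307870445231474093395937796; 307870445231474093395937796 < 309485009821345068724781056? YES
  n = 2023: C(2023, 10) = 309399856285778485315440716; 309399856285778485315440716 < 309485009821345068724781056? YES
  n = 2024: C(2024, 10) = 310936101848269937576192656; 310936101848269937576192656 < 309485009821345068724781056? NO
  n = 2025: C(2025, 10) = 312479209053472269772600560; 312479209053472269772600560 < 309485009821345068724781056? NO
  n = 2026: C(2026, 10) = 314029205130126398094885285; 314029205130126398094885285 < 309485009821345068724781056? NO
The largest n with C(n, 10) < 309485009821345068724781056 is n = 2023 (where E[X] = 77349964071444621328860179/77371252455336267181195264 ≈ 0.9997). Hence R_4(10) > 2023, i.e. R_4(10) ≥ 2024.

Largest n = 2023; hence R_4(10) > 2023.


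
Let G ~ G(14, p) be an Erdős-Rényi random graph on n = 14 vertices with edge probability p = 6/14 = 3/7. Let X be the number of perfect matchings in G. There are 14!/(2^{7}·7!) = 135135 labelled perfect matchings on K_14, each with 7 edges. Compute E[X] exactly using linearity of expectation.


K_14 has 14!/(2^{7}·7!) = 135135 labelled perfect matchings.
For each such perfect matching H, let X_H = 1 if all 7 edges of H are present in G. Then P[X_H = 1] = p^{7} = (3/7)^{7} = 2187/823543.
By linearity: E[X] = Σ_H E[X_H] = 135135 · p^{7} = 135135 · 2187/823543 = 42220035/117649.
Numerically: E[X] ≈ 358.864.

E[X] = 135135 · (3/7)^{7} = 42220035/117649 ≈ 358.864.


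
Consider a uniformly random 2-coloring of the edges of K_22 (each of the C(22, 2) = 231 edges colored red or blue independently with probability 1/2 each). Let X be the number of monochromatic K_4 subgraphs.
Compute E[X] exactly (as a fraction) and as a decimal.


Let X = Σ_S X_S over the C(22, 4) = 7315 subsets S of size 4, where X_S = 1 if the K_4 on S is monochromatic.
For a fixed S, the K_4 on S has C(4, 2) = 6 edges. P[all 6 edges red] = (1/2)^6, and likewise for blue, so P[monochromatic] = 2·(1/2)^6 = 2^{1 − 6} = 1/32.
Summing: E[X] = C(22, 4) · 2^{1 − 6} = 7315 · 1/32 = 7315/32.
Numerically: E[X] ≈ 228.59375.

E[X] = C(22,4)·2^(1−C(4,2)) = 7315/32 ≈ 228.59375.


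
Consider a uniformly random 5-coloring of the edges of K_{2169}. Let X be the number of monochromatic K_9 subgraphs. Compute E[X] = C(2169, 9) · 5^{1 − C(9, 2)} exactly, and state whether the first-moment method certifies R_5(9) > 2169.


E[X] = C(2169, 9) · 5^{1 − 36} = 2879753360044504243499683 · 5^{−35} = 2879753360044504243499683/2910383045673370361328125.
As a reduced fraction: E[X] = 2879753360044504243499683/2910383045673370361328125 ≈ 0.9895.
Is E[X] < 1? YES.
Since E[X] < 1, there exists a 5-coloring of K_{2169} with no monochromatic K_9; hence R_5(9) > 2169.

E[X] = 2879753360044504243499683/2910383045673370361328125 ≈ 0.9895; E[X] < 1, so R_5(9) > 2169.


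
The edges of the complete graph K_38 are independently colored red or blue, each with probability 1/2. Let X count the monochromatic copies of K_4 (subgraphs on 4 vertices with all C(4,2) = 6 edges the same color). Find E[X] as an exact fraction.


Let X = Σ_S X_S over the C(38, 4) = 73815 subsets S of size 4, where X_S = 1 if the K_4 on S is monochromatic.
For a fixed S, the K_4 on S has C(4, 2) = 6 edges. P[all 6 edges red] = (1/2)^6, and likewise for blue, so P[monochromatic] = 2·(1/2)^6 = 2^{1 − 6} = 1/32.
By linearity: E[X] = C(38, 4) · 2^{1 − 6} = 73815 · 1/32 = 73815/32.
Numerically: E[X] ≈ 2306.7188.

E[X] = C(38,4)·2^(1−C(4,2)) = 73815/32 ≈ 2306.7188.


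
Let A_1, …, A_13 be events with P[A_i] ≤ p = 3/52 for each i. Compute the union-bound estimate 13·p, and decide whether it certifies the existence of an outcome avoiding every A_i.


Union bound: P[∪_{i=1}^{13} A_i] ≤ Σ_i P[A_i] ≤ 13·p = 13·(3/52) = 3/4.
Numerically: 3/4 ≈ 0.75000.
Is 3/4 < 1? YES.
Since P[∪ A_i] ≤ 3/4 < 1, the complement has P[∩ A_i^c] ≥ 1 − 3/4 = 1/4 > 0, so some outcome avoids every A_i.

13·p = 3/4 ≈ 0.75000; existence CERTIFIED by the union bound.


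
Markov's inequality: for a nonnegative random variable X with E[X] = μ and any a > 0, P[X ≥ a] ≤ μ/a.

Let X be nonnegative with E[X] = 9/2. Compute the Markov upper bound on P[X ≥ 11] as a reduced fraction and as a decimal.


μ = E[X] = 9/2, a = 11.
Markov: P[X ≥ 11] ≤ μ/a = (9/2)/11 = 9/22.
Numerically: ≈ 0.409.
(Since a = 11 > μ = 4.500, the bound 9/22 is < 1 and informative.)

P[X ≥ 11] ≤ 9/22 ≈ 0.409.


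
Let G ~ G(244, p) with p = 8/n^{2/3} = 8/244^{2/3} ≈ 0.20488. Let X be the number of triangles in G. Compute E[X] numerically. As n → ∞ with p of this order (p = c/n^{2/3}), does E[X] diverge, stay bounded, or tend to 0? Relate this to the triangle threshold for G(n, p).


Number of potential triangles: C(244, 3) = 2391444.
Each occurs with probability p³ ≈ (0.20488)³ ≈ 8.5998388e-03.
By linearity: E[X] = C(244, 3)·p³ ≈ 2391444 · 8.5998388e-03 ≈ 20566.03279.
Since α = 2/3 < 1, p = c/n^{2/3} ≫ 1/n is above the triangle threshold p ~ 1/n. Asymptotically E[X] ~ (c³/6)·n^{3(1−α)} = (8³/6)·n^{1} → ∞; triangles are abundant w.h.p.

E[X] ≈ 20566.03279; in regime p = Θ(1/n^{2/3}) E[X] diverges (above the triangle threshold p ~ 1/n).


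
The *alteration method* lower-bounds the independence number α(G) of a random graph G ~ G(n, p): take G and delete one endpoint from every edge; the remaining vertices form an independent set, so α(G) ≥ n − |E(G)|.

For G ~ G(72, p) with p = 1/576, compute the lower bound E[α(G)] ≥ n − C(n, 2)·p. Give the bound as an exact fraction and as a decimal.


E[|E(G)|] = C(72, 2)·p = 2556 · (1/576) = 71/16.
E[α(G)] ≥ n − E[|E(G)|] = 72 − 71/16 = 1081/16.
Numerically: ≈ 67.5625.
(This is only a lower bound; the true E[α(G)] may be larger.)

E[α(G)] ≥ 1081/16 ≈ 67.5625.


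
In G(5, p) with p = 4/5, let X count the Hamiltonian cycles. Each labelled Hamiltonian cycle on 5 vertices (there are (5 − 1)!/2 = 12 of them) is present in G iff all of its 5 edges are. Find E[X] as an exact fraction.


K_5 has (5 − 1)!/2 = 12 labelled Hamiltonian cycles.
For each such Hamiltonian cycle H, let X_H = 1 if all 5 edges of H are present in G. Then P[X_H = 1] = p^{5} = (4/5)^{5} = 1024/3125.
Summing the indicators: E[X] = Σ_H E[X_H] = 12 · p^{5} = 12 · 1024/3125 = 12288/3125.
Numerically: E[X] ≈ 3.932.

E[X] = 12 · (4/5)^{5} = 12288/3125 ≈ 3.932.


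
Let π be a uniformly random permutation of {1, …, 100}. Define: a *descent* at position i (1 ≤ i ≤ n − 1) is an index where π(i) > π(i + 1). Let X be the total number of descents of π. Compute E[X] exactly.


Write X = Σ X_I over i = 1, …, 99, with X_I the indicator of one descent.
There are 99 indicators.
For each fixed i, the pair (π(i), π(i+1)) is a uniformly random ordered pair of distinct values from {1, …, 100}; by symmetry P[π(i) > π(i+1)] = 1/2.
By linearity: E[X] = 99 · (1/2) = (100 − 1) · (1/2) = 99/2 ≈ 49.500000.

E[X] = 99/2 = 49.500000.


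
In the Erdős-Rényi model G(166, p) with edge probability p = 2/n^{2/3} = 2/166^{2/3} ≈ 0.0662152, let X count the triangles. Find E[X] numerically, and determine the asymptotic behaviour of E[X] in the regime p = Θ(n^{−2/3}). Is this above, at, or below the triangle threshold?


Number of potential triangles: C(166, 3) = 748660.
Each occurs with probability p³ ≈ (0.0662152)³ ≈ 2.90317898e-04.
By linearity: E[X] = C(166, 3)·p³ ≈ 748660 · 2.90317898e-04 ≈ 217.349398.
Since α = 2/3 < 1, p = c/n^{2/3} ≫ 1/n is above the triangle threshold p ~ 1/n. Asymptotically E[X] ~ (c³/6)·n^{3(1−α)} = (2³/6)·n^{1} → ∞; triangles are abundant w.h.p.

E[X] ≈ 217.349398; in regime p = Θ(1/n^{2/3}) E[X] diverges (above the triangle threshold p ~ 1/n).


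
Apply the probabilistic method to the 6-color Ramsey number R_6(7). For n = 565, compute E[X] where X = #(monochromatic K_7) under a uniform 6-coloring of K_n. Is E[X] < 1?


E[X] = C(565, 7) · 6^{1 − 21} = 3513212521235560 · 6^{−20} = 3513212521235560/3656158440062976.
As a reduced fraction: E[X] = 439151565154445/457019805007872 ≈ 0.961.
Is E[X] < 1? YES.
Since E[X] < 1, there exists a 6-coloring of K_{565} with no monochromatic K_7; hence R_6(7) > 565.

E[X] = 439151565154445/457019805007872 ≈ 0.961; E[X] < 1, so R_6(7) > 565.


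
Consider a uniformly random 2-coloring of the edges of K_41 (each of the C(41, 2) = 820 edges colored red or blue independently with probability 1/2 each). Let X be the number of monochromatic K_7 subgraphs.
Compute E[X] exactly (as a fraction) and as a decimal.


Let X = Σ_S X_S over the C(41, 7) = 22481940 subsets S of size 7, where X_S = 1 if the K_7 on S is monochromatic.
For a fixed S, the K_7 on S has C(7, 2) = 21 edges. P[all 21 edges red] = (1/2)^21, and likewise for blue, so P[monochromatic] = 2·(1/2)^21 = 2^{1 − 21} = 1/1048576.
Summing: E[X] = C(41, 7) · 2^{1 − 21} = 22481940 · 1/1048576 = 5620485/262144.
Numerically: E[X] ≈ 21.440449.

E[X] = C(41,7)·2^(1−C(7,2)) = 5620485/262144 ≈ 21.440449.


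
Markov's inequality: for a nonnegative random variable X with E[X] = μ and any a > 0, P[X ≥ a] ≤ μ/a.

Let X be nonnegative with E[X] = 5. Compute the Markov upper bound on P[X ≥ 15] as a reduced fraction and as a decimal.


μ = E[X] = 5, a = 15.
Markov: P[X ≥ 15] ≤ μ/a = (5)/15 = 1/3.
Numerically: ≈ 0.33333.
(Since a = 15 > μ = 5.00000, the bound 1/3 is < 1 and informative.)

P[X ≥ 15] ≤ 1/3 ≈ 0.33333.


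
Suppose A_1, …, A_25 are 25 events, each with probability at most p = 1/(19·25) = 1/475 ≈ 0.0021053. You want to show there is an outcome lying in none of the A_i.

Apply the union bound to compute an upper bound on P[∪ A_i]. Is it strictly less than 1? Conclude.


Union bound: P[∪_{i=1}^{25} A_i] ≤ Σ_i P[A_i] ≤ 25·p = 25·(1/475) = 1/19.
Numerically: 1/19 ≈ 0.0526316.
Is 1/19 < 1? YES.
Since P[∪ A_i] ≤ 1/19 < 1, the complement has P[∩ A_i^c] ≥ 1 − 1/19 = 18/19 > 0, so some outcome avoids every A_i.

25·p = 1/19 ≈ 0.0526316; existence CERTIFIED by the union bound.


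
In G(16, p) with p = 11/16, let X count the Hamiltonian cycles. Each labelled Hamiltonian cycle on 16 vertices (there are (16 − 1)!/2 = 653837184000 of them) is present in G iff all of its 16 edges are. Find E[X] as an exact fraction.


K_16 has (16 − 1)!/2 = 653837184000 labelled Hamiltonian cycles.
For each such Hamiltonian cycle H, let X_H = 1 if all 16 edges of H are present in G. Then P[X_H = 1] = p^{16} = (11/16)^{16} = 45949729863572161/18446744073709551616.
By linearity: E[X] = Σ_H E[X_H] = 653837184000 · p^{16} = 653837184000 · 45949729863572161/18446744073709551616 = 29339494120662818290072875/18014398509481984.
Numerically: E[X] ≈ 1.63e+09.

E[X] = 653837184000 · (11/16)^{16} = 29339494120662818290072875/18014398509481984 ≈ 1.63e+09.


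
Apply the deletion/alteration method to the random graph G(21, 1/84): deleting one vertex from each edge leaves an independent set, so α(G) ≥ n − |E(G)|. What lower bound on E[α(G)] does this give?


E[|E(G)|] = C(21, 2)·p = 210 · (1/84) = 5/2.
E[α(G)] ≥ n − E[|E(G)|] = 21 − 5/2 = 37/2.
Numerically: ≈ 18.500000.
(This is only a lower bound; the true E[α(G)] may be larger.)

E[α(G)] ≥ 37/2 ≈ 18.500000.


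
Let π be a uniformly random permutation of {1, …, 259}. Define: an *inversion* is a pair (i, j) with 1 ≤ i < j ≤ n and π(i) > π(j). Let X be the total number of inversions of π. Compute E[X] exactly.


Write X = Σ X_I over the C(259, 2) = 33411 pairs i < j, with X_I the indicator of one inversion.
There are 33411 indicators.
For each fixed pair i < j, the values π(i) and π(j) are two distinct elements of {1, …, 259} in uniformly random order; by symmetry P[π(i) > π(j)] = 1/2.
By linearity: E[X] = 33411 · (1/2) = C(259, 2) · (1/2) = 33411/2 = 33411/2 ≈ 16705.500000.

E[X] = 33411/2 = 16705.500000.


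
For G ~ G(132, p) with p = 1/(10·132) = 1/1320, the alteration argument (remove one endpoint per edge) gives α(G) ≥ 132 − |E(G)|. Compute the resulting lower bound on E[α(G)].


E[|E(G)|] = C(132, 2)·p = 8646 · (1/1320) = 131/20.
E[α(G)] ≥ n − E[|E(G)|] = 132 − 131/20 = 2509/20.
Numerically: ≈ 125.450000.
(This is only a lower bound; the true E[α(G)] may be larger.)

E[α(G)] ≥ 2509/20 ≈ 125.450000.


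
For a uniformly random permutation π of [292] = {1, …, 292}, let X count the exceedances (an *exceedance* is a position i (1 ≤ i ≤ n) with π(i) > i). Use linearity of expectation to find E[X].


Write X = Σ_{i=1}^{292} X_i, where X_i = 1_{π(i) > i}.
For each fixed i, π(i) is uniform over {1, …, 292} (marginal of a uniform permutation), so P[π(i) > i] = (n − i)/n. Summing: Σ_{i=1}^{292} (n − i)/n = (0 + 1 + … + 291)/292 = 292(292 − 1)/(2·292) = (292 − 1)/2.
Hence E[X] = Σ_{i=1}^{292} (292 − i)/292 = 291/2 ≈ 145.50000.

E[X] = 291/2 = 145.50000.


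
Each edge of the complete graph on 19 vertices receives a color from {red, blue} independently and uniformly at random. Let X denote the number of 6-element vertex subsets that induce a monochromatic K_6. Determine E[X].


Let X = Σ_S X_S over the C(19, 6) = 27132 subsets S of size 6, where X_S = 1 if the K_6 on S is monochromatic.
For a fixed S, the K_6 on S has C(6, 2) = 15 edges. P[all 15 edges red] = (1/2)^15, and likewise for blue, so P[monochromatic] = 2·(1/2)^15 = 2^{1 − 15} = 1/16384.
By linearity: E[X] = C(19, 6) · 2^{1 − 15} = 27132 · 1/16384 = 6783/4096.
Numerically: E[X] ≈ 1.65601.

E[X] = C(19,6)·2^(1−C(6,2)) = 6783/4096 ≈ 1.65601.


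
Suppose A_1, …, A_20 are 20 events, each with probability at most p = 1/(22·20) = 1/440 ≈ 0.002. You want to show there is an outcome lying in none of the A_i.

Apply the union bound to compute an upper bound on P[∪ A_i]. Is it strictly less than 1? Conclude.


Union bound: P[∪_{i=1}^{20} A_i] ≤ Σ_i P[A_i] ≤ 20·p = 20·(1/440) = 1/22.
Numerically: 1/22 ≈ 0.045.
Is 1/22 < 1? YES.
Since P[∪ A_i] ≤ 1/22 < 1, the complement has P[∩ A_i^c] ≥ 1 − 1/22 = 21/22 > 0, so some outcome avoids every A_i.

20·p = 1/22 ≈ 0.045; existence CERTIFIED by the union bound.


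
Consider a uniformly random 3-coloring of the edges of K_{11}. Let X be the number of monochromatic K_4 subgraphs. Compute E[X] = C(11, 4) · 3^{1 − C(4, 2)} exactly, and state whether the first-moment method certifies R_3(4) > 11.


E[X] = C(11, 4) · 3^{1 − 6} = 330 · 3^{−5} = 330/243.
As a reduced fraction: E[X] = 110/81 ≈ 1.358.
Is E[X] < 1? NO.
Since E[X] ≥ 1, the first-moment bound is inconclusive at n = 11; it does NOT by itself certify R_3(4) > 11.

E[X] = 110/81 ≈ 1.358; E[X] ≥ 1; first-moment method inconclusive here.


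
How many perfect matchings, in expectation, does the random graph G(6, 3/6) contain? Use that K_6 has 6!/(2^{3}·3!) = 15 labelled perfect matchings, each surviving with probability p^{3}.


K_6 has 6!/(2^{3}·3!) = 15 labelled perfect matchings.
For each such perfect matching H, let X_H = 1 if all 3 edges of H are present in G. Then P[X_H = 1] = p^{3} = (1/2)^{3} = 1/8.
By linearity: E[X] = Σ_H E[X_H] = 15 · p^{3} = 15 · 1/8 = 15/8.
Numerically: E[X] ≈ 1.875.

E[X] = 15 · (1/2)^{3} = 15/8 ≈ 1.875.
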